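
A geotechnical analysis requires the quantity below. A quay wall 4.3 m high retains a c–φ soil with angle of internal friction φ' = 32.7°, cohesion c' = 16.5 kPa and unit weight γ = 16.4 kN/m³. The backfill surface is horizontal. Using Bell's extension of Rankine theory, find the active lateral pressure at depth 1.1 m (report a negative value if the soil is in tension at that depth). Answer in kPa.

-12.6 kPa

K_a = (1 − sin φ)/(1 + sin φ) = 0.2985.
σ_a = K_a γ z − 2c√K_a = 0.2985×16.4×1.1 − 2×16.5×0.5464 = -12.64 kPa.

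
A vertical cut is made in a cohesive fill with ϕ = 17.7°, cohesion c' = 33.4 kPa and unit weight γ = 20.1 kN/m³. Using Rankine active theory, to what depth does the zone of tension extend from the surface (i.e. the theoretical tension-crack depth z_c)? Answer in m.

4.55 m

K_a = tan²(45° − 17.7°/2) = 0.5337; √K_a = 0.7306.
The active pressure is zero where K_a γ z = 2c√K_a, so z_c = 2c/(γ√K_a) = 2×33.4/(20.1×0.7306) = 4.549 m.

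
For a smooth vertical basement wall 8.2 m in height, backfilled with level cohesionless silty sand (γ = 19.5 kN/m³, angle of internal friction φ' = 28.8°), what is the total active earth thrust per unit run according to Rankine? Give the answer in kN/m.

229 kN/m

K_a = tan²(45° − φ/2) = 0.3498.
P_a = ½ K_a γ H² = 0.5 × 0.3498 × 19.5 × 8.2² = 229.3 kN/m.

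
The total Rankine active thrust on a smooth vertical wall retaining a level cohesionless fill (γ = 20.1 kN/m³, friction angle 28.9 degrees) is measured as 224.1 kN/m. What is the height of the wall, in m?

8.00 m

K_a = 0.3484. P_a = ½ K_a γ H² ⇒ H = √(2P_a/(K_a γ)).
H = √(2×224.1/(0.3484×20.1)) = 8.001 m.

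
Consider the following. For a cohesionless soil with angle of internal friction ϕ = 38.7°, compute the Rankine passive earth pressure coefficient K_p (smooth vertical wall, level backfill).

4.34

K_p = (1 + sin φ)/(1 − sin φ) = tan²(45° + 38.7°/2) = 4.337.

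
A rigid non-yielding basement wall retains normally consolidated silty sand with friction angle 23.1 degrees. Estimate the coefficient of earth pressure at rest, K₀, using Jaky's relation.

0.608

K₀ = 1 − sin φ' = 1 − sin 23.1° = 0.6077.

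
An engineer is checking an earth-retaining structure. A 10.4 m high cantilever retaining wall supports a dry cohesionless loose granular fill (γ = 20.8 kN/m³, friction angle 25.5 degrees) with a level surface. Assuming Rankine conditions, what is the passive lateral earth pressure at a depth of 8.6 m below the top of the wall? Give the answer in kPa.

449 kPa

K_p = (1 + sin φ)/(1 − sin φ) = 2.512.
σ_h = K_p γ z = 2.512 × 20.8 × 8.6 = 449.3 kPa.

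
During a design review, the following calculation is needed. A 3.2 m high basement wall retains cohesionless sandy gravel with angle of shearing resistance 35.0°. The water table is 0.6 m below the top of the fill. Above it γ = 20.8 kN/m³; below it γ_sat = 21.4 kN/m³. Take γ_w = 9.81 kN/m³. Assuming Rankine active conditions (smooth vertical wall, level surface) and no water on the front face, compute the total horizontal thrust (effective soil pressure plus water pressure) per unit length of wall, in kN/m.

53.6 kN/m

K_a = tan²(45° − φ/2) = 0.2710.
γ' = 21.4 − 9.81 = 11.59 kN/m³. Depth below WT = 2.6 m.
σ'_h at WT = K_a γ d_w = 3.382 kPa; at base = 3.382 + K_a γ' × 2.6 = 11.55 kPa.
P₁ (0–0.6 m) = ½×3.382×0.6 = 1.015. P₂ (0.6–3.2 m) = ½(3.382+11.55)×2.6 = 19.41.
P_w = ½ γ_w h₂² = 0.5×9.81×2.6² = 33.16. Total = 1.015+19.41+33.16 = 53.58 kN/m.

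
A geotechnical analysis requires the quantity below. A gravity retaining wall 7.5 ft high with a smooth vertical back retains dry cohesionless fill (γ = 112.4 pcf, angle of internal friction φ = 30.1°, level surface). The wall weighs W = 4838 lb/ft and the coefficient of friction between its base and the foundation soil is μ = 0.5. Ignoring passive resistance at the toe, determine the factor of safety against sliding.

2.30

K_a = tan²(45° − 30.1°/2) = 0.3320.
P_a = ½K_aγH² = 0.5×0.3320×112.4×7.5² = 1050 lb/ft, acting at H/3 = 2.500 ft above the base.
FS_sliding = μW / P_a = 0.5×4838 / 1050 = 2.305.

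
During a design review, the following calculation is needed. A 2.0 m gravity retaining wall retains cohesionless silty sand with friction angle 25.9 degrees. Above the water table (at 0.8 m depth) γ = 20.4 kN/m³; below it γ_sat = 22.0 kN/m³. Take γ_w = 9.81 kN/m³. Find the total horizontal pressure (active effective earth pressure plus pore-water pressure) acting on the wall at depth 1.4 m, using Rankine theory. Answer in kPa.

K_a = (1 − sin φ)/(1 + sin φ) = 0.3920.
γ' = 22.0 − 9.81 = 12.19 kN/m³.
Effective vertical stress at 1.4 m: σ'_v = 20.4×0.8 + 12.19×0.600 = 23.63 kPa.
σ'_h = K_a σ'_v = 0.3920 × 23.63 = 9.264 kPa; u = γ_w × 0.600 = 5.886 kPa.
Total σ_h = 9.264 + 5.886 = 15.15 kPa.

15.2 kPa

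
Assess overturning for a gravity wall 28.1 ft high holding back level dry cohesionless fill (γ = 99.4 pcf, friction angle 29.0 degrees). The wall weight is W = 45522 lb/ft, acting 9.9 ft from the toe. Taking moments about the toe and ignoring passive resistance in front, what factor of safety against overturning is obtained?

K_a = tan²(45° − 29.0°/2) = 0.3470.
P_a = ½K_aγH² = 0.5×0.3470×99.4×28.1² = 13620 lb/ft, acting at H/3 = 9.367 ft above the base.
Overturning moment M_o = P_a × H/3 = 13620 × 9.367 = 127500.
Resisting moment M_r = W × 9.9 = 45522 × 9.9 = 450700.
FS_overturning = M_r/M_o = 450700/127500 = 3.534.

3.53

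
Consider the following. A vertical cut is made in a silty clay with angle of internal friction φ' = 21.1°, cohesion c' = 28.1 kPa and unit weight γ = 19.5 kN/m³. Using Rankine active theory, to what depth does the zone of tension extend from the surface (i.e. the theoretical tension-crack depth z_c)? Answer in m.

4.20 m

K_a = tan²(45° − 21.1°/2) = 0.4706; √K_a = 0.6860.
The active pressure is zero where K_a γ z = 2c√K_a, so z_c = 2c/(γ√K_a) = 2×28.1/(19.5×0.6860) = 4.201 m.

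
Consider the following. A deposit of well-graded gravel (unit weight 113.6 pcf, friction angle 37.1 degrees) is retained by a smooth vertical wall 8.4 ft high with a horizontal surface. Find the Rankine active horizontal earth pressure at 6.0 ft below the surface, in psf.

K_a = (1 − sin φ)/(1 + sin φ) = 0.2475.
σ_h = K_a γ z = 0.2475 × 113.6 × 6.0 = 168.7 psf.

169 psf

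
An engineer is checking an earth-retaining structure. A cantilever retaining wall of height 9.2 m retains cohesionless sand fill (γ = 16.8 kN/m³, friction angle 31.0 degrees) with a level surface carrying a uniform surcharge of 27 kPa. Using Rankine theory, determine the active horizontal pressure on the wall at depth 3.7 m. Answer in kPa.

K_a = (1 − sin φ)/(1 + sin φ) = 0.3201.
σ_v = γz + q = 16.8 × 3.7 + 27 = 89.16 kPa.
σ_h = K_a σ_v = 0.3201 × 89.16 = 28.54 kPa.

28.5 kPa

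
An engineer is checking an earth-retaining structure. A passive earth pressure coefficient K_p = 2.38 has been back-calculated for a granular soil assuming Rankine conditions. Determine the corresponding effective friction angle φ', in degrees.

K_p = (1+sin φ)/(1−sin φ) ⇒ sin φ = (K_p − 1)/(K_p + 1) = 0.4083.
φ = arcsin(0.4083) = 24.10°.

24.1°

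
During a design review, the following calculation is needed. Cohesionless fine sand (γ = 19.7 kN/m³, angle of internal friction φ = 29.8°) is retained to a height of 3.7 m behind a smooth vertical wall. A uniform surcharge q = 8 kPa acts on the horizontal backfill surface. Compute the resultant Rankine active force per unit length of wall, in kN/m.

K_a = tan²(45° − φ/2) = 0.3360.
Soil triangle: ½ K_a γ H² = 0.5×0.3360×19.7×3.7² = 45.31 kN/m.
Surcharge rectangle: K_a q H = 0.3360×8×3.7 = 9.946 kN/m.
Total = 45.31 + 9.946 = 55.26 kN/m.

55.3 kN/m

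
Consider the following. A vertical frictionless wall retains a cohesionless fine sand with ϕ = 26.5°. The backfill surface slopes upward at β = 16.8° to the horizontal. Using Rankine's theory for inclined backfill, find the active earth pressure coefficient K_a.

0.456

K_a = cos β · (cos β − √(cos²β − cos²φ)) / (cos β + √(cos²β − cos²φ)).
cos β = 0.9573, cos φ = 0.8949, √(cos²β − cos²φ) = 0.3399.
K_a = 0.9573 × (0.9573 − 0.3399)/(0.9573 + 0.3399) = 0.4556.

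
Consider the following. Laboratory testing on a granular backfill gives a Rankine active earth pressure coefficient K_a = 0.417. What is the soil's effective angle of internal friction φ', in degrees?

24.3°

K_a = tan²(45° − φ/2) ⇒ 45° − φ/2 = arctan(√0.417) = 32.85°.
φ = 2(45° − 32.85°) = 24.29°.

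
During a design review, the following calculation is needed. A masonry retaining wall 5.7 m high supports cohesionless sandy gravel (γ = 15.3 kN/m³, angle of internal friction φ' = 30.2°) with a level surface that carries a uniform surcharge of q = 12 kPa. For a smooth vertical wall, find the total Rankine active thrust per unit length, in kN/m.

105 kN/m

K_a = tan²(45° − φ/2) = 0.3307.
Soil triangle: ½ K_a γ H² = 0.5×0.3307×15.3×5.7² = 82.18 kN/m.
Surcharge rectangle: K_a q H = 0.3307×12×5.7 = 22.62 kN/m.
Total = 82.18 + 22.62 = 104.8 kN/m.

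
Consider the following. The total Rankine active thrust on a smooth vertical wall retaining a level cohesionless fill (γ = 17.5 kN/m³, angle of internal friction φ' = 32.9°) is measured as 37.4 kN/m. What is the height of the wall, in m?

3.80 m

K_a = 0.2960. P_a = ½ K_a γ H² ⇒ H = √(2P_a/(K_a γ)).
H = √(2×37.4/(0.2960×17.5)) = 3.800 m.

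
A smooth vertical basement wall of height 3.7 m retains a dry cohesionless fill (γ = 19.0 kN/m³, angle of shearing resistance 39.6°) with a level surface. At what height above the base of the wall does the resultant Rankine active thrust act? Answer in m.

K_a = 0.2214.
The pressure distribution is triangular, so the resultant acts at H/3 above the base = 3.7/3 = 1.233 m.

1.23 m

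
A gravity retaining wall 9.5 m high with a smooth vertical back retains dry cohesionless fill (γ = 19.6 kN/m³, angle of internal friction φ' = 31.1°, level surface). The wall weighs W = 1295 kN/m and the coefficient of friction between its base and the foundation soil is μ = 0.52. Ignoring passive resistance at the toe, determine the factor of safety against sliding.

K_a = tan²(45° − 31.1°/2) = 0.3188.
P_a = ½K_aγH² = 0.5×0.3188×19.6×9.5² = 282.0 kN/m, acting at H/3 = 3.167 m above the base.
FS_sliding = μW / P_a = 0.52×1295 / 282.0 = 2.388.

2.39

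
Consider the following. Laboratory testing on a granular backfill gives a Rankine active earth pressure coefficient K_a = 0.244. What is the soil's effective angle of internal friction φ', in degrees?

37.4°

K_a = tan²(45° − φ/2) ⇒ 45° − φ/2 = arctan(√0.244) = 26.29°.
φ = 2(45° − 26.29°) = 37.42°.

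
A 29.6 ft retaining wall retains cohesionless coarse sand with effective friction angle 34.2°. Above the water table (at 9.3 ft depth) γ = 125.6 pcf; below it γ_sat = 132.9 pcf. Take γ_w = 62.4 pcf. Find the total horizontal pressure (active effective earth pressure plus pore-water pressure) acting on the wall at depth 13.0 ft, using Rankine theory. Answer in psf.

631 psf

K_a = (1 − sin φ)/(1 + sin φ) = 0.2803.
γ' = 132.9 − 62.4 = 70.50 pcf.
Effective vertical stress at 13.0 ft: σ'_v = 125.6×9.3 + 70.50×3.70 = 1429 psf.
σ'_h = K_a σ'_v = 0.2803 × 1429 = 400.6 psf; u = γ_w × 3.70 = 230.9 psf.
Total σ_h = 400.6 + 230.9 = 631.5 psf.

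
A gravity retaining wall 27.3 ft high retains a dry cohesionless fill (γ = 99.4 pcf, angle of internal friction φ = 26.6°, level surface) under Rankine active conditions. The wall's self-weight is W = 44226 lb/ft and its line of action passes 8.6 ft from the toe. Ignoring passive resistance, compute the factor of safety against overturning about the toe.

2.96

K_a = tan²(45° − 26.6°/2) = 0.3814.
P_a = ½K_aγH² = 0.5×0.3814×99.4×27.3² = 14130 lb/ft, acting at H/3 = 9.100 ft above the base.
Overturning moment M_o = P_a × H/3 = 14130 × 9.100 = 128600.
Resisting moment M_r = W × 8.6 = 44226 × 8.6 = 380300.
FS_overturning = M_r/M_o = 380300/128600 = 2.958.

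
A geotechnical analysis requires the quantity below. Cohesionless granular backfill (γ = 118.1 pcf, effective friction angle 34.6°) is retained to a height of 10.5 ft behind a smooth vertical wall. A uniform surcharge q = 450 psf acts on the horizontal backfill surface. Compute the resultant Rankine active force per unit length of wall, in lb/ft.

K_a = tan²(45° − φ/2) = 0.2756.
Soil triangle: ½ K_a γ H² = 0.5×0.2756×118.1×10.5² = 1794 lb/ft.
Surcharge rectangle: K_a q H = 0.2756×450×10.5 = 1302 lb/ft.
Total = 1794 + 1302 = 3097 lb/ft.

3100 lb/ft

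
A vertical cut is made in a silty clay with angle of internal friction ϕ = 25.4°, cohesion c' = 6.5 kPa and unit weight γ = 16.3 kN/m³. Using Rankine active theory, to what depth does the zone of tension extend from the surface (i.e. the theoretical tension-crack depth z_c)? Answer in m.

K_a = tan²(45° − 25.4°/2) = 0.3996; √K_a = 0.6322.
The active pressure is zero where K_a γ z = 2c√K_a, so z_c = 2c/(γ√K_a) = 2×6.5/(16.3×0.6322) = 1.262 m.

1.26 m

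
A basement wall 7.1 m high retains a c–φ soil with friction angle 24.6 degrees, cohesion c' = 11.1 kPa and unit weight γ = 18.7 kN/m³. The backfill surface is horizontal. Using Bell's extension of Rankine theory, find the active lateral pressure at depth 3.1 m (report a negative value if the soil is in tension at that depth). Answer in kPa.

K_a = (1 − sin φ)/(1 + sin φ) = 0.4121.
σ_a = K_a γ z − 2c√K_a = 0.4121×18.7×3.1 − 2×11.1×0.6420 = 9.640 kPa.

9.64 kPa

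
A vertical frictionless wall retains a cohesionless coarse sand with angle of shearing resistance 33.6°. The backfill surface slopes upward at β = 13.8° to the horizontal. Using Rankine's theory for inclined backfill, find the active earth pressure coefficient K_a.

0.312

K_a = cos β · (cos β − √(cos²β − cos²φ)) / (cos β + √(cos²β − cos²φ)).
cos β = 0.9711, cos φ = 0.8329, √(cos²β − cos²φ) = 0.4993.
K_a = 0.9711 × (0.9711 − 0.4993)/(0.9711 + 0.4993) = 0.3116.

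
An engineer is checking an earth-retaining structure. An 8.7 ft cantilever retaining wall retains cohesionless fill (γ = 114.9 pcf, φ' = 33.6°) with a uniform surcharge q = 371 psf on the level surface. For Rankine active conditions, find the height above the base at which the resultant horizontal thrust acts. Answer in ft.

K_a = 0.2875.
Triangular part P₁ = ½K_aγH² = 1250 at H/3 = 2.900 ft; rectangular part P₂ = K_a q H = 928.0 at H/2 = 4.350 ft.
ȳ = (P₁·2.900 + P₂·4.350)/(P₁+P₂) = 3.518 ft.

3.52 ft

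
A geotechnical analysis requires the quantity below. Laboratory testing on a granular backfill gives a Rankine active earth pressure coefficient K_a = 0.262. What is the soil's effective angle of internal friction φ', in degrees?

K_a = tan²(45° − φ/2) ⇒ 45° − φ/2 = arctan(√0.262) = 27.11°.
φ = 2(45° − 27.11°) = 35.79°.

35.8°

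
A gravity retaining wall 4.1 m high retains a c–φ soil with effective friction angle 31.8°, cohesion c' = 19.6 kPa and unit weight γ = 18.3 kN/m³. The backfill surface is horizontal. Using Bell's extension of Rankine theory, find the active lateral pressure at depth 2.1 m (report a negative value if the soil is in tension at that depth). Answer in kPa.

-9.91 kPa

K_a = (1 − sin φ)/(1 + sin φ) = 0.3098.
σ_a = K_a γ z − 2c√K_a = 0.3098×18.3×2.1 − 2×19.6×0.5566 = -9.913 kPa.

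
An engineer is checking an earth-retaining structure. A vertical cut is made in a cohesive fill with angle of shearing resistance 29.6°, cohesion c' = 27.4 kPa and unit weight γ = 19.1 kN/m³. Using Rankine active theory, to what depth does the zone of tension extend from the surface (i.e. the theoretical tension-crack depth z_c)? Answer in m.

K_a = tan²(45° − 29.6°/2) = 0.3387; √K_a = 0.5820.
The active pressure is zero where K_a γ z = 2c√K_a, so z_c = 2c/(γ√K_a) = 2×27.4/(19.1×0.5820) = 4.930 m.

4.93 m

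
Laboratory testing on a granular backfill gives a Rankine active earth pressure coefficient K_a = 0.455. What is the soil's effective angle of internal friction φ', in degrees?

K_a = tan²(45° − φ/2) ⇒ 45° − φ/2 = arctan(√0.455) = 34.00°.
φ = 2(45° − 34.00°) = 22.00°.

22.0°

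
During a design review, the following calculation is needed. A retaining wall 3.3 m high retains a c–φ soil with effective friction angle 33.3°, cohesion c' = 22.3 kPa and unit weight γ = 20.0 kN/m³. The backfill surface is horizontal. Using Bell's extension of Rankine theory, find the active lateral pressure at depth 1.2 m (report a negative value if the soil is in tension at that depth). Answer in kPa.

K_a = (1 − sin φ)/(1 + sin φ) = 0.2911.
σ_a = K_a γ z − 2c√K_a = 0.2911×20.0×1.2 − 2×22.3×0.5396 = -17.08 kPa.

-17.1 kPa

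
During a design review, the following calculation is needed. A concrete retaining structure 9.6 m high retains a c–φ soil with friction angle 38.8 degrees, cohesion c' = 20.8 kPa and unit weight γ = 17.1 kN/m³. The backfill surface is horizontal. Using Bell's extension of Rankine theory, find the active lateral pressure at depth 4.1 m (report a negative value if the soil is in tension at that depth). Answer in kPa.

K_a = (1 − sin φ)/(1 + sin φ) = 0.2296.
σ_a = K_a γ z − 2c√K_a = 0.2296×17.1×4.1 − 2×20.8×0.4791 = -3.837 kPa.

-3.84 kPa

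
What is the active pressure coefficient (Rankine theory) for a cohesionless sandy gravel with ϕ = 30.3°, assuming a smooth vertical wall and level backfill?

K_a = tan²(45° − φ/2) = tan²(29.85°) = 0.3293.

0.329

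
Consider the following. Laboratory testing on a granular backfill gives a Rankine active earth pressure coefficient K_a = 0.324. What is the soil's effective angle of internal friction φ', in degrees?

K_a = tan²(45° − φ/2) ⇒ 45° − φ/2 = arctan(√0.324) = 29.65°.
φ = 2(45° − 29.65°) = 30.70°.

30.7°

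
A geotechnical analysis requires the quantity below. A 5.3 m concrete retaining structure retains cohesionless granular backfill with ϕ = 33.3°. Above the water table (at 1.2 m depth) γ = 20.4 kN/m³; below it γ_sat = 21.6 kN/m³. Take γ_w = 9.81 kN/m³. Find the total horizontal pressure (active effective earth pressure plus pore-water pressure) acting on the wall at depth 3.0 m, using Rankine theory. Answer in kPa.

31.0 kPa

K_a = (1 − sin φ)/(1 + sin φ) = 0.2911.
γ' = 21.6 − 9.81 = 11.79 kN/m³.
Effective vertical stress at 3.0 m: σ'_v = 20.4×1.2 + 11.79×1.80 = 45.70 kPa.
σ'_h = K_a σ'_v = 0.2911 × 45.70 = 13.31 kPa; u = γ_w × 1.80 = 17.66 kPa.
Total σ_h = 13.31 + 17.66 = 30.96 kPa.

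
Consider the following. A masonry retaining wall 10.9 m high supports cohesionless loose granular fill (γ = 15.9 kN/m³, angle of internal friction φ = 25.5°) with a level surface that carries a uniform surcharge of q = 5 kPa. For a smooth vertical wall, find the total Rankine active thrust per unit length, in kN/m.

K_a = tan²(45° − φ/2) = 0.3981.
Soil triangle: ½ K_a γ H² = 0.5×0.3981×15.9×10.9² = 376.0 kN/m.
Surcharge rectangle: K_a q H = 0.3981×5×10.9 = 21.70 kN/m.
Total = 376.0 + 21.70 = 397.7 kN/m.

398 kN/m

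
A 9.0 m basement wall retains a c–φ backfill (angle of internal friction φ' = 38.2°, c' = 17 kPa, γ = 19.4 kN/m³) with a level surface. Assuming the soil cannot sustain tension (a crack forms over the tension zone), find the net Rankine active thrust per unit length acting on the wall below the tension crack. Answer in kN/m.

66.5 kN/m

K_a = 0.2358; √K_a = 0.4856.
Tension-crack depth z_c = 2c/(γ√K_a) = 2×17/(19.4×0.4856) = 3.609 m.
σ_a at base = K_a γ H − 2c√K_a = 0.2358×19.4×9.0 − 2×17×0.4856 = 24.66 kPa.
P_a = ½ × 24.66 × (H − z_c) = 0.5×24.66×5.391 = 66.46 kN/m.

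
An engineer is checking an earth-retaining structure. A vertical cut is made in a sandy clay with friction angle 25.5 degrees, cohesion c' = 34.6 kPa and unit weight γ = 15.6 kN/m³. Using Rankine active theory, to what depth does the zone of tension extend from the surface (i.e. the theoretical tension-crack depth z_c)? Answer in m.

K_a = tan²(45° − 25.5°/2) = 0.3981; √K_a = 0.6310.
The active pressure is zero where K_a γ z = 2c√K_a, so z_c = 2c/(γ√K_a) = 2×34.6/(15.6×0.6310) = 7.030 m.

7.03 m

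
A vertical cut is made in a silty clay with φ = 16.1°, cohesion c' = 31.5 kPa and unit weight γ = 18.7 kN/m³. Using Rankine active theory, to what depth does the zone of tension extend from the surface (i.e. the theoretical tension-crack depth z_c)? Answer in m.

K_a = tan²(45° − 16.1°/2) = 0.5658; √K_a = 0.7522.
The active pressure is zero where K_a γ z = 2c√K_a, so z_c = 2c/(γ√K_a) = 2×31.5/(18.7×0.7522) = 4.479 m.

4.48 m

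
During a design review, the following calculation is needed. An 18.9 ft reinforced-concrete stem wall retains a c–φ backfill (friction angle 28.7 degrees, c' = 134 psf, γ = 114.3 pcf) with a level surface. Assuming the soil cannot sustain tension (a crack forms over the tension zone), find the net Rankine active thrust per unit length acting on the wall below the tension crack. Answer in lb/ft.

K_a = 0.3511; √K_a = 0.5926.
Tension-crack depth z_c = 2c/(γ√K_a) = 2×134/(114.3×0.5926) = 3.957 ft.
σ_a at base = K_a γ H − 2c√K_a = 0.3511×114.3×18.9 − 2×134×0.5926 = 599.8 psf.
P_a = ½ × 599.8 × (H − z_c) = 0.5×599.8×14.94 = 4481 lb/ft.

4480 lb/ft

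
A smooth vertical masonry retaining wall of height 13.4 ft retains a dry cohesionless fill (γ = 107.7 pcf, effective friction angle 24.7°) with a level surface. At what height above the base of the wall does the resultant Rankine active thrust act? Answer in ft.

4.47 ft

K_a = 0.4106.
The pressure distribution is triangular, so the resultant acts at H/3 above the base = 13.4/3 = 4.467 ft.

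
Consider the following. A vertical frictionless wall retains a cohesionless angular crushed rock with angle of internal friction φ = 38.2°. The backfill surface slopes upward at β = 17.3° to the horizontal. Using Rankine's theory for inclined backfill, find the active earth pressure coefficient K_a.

0.263

K_a = cos β · (cos β − √(cos²β − cos²φ)) / (cos β + √(cos²β − cos²φ)).
cos β = 0.9548, cos φ = 0.7859, √(cos²β − cos²φ) = 0.5422.
K_a = 0.9548 × (0.9548 − 0.5422)/(0.9548 + 0.5422) = 0.2631.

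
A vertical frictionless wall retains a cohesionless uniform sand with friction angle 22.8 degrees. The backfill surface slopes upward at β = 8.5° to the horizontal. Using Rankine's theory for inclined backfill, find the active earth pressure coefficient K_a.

0.463

K_a = cos β · (cos β − √(cos²β − cos²φ)) / (cos β + √(cos²β − cos²φ)).
cos β = 0.9890, cos φ = 0.9219, √(cos²β − cos²φ) = 0.3582.
K_a = 0.9890 × (0.9890 − 0.3582)/(0.9890 + 0.3582) = 0.4631.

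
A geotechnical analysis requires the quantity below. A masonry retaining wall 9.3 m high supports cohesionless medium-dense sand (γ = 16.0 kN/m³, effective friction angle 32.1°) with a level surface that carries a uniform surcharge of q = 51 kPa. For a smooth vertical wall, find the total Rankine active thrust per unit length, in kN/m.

K_a = tan²(45° − φ/2) = 0.3060.
Soil triangle: ½ K_a γ H² = 0.5×0.3060×16.0×9.3² = 211.7 kN/m.
Surcharge rectangle: K_a q H = 0.3060×51×9.3 = 145.1 kN/m.
Total = 211.7 + 145.1 = 356.9 kN/m.

357 kN/m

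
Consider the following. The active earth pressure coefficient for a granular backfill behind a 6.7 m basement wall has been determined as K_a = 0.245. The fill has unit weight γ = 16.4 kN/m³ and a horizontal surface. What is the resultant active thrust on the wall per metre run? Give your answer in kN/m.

90.2 kN/m

P = ½ K_a γ H² = 0.5 × 0.245 × 16.4 × 6.7² = 90.18 kN/m.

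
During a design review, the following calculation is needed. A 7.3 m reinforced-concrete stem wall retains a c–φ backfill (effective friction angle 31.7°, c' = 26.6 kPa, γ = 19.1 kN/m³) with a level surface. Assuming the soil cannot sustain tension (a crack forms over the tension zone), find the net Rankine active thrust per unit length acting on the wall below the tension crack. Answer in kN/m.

15.8 kN/m

K_a = 0.3111; √K_a = 0.5577.
Tension-crack depth z_c = 2c/(γ√K_a) = 2×26.6/(19.1×0.5577) = 4.994 m.
σ_a at base = K_a γ H − 2c√K_a = 0.3111×19.1×7.3 − 2×26.6×0.5577 = 13.70 kPa.
P_a = ½ × 13.70 × (H − z_c) = 0.5×13.70×2.306 = 15.80 kN/m.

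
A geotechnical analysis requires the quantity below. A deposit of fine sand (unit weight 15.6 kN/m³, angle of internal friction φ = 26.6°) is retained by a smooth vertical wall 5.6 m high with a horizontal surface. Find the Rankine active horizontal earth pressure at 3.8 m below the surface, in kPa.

K_a = (1 − sin φ)/(1 + sin φ) = 0.3814.
σ_h = K_a γ z = 0.3814 × 15.6 × 3.8 = 22.61 kPa.

22.6 kPa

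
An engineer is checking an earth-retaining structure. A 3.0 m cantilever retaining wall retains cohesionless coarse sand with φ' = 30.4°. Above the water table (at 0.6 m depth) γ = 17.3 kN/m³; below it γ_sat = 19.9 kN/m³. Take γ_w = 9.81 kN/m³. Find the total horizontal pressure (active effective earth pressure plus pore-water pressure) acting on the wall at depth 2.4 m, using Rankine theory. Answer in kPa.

27.0 kPa

K_a = (1 − sin φ)/(1 + sin φ) = 0.3280.
γ' = 19.9 − 9.81 = 10.09 kN/m³.
Effective vertical stress at 2.4 m: σ'_v = 17.3×0.6 + 10.09×1.80 = 28.54 kPa.
σ'_h = K_a σ'_v = 0.3280 × 28.54 = 9.362 kPa; u = γ_w × 1.80 = 17.66 kPa.
Total σ_h = 9.362 + 17.66 = 27.02 kPa.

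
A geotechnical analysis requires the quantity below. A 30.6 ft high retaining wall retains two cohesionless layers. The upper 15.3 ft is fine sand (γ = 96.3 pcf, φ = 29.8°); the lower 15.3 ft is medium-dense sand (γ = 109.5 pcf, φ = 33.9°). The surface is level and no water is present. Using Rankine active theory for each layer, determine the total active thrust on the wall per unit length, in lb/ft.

13800 lb/ft

K_a1 = tan²(45°−29.8°/2) = 0.3360; K_a2 = tan²(45°−33.9°/2) = 0.2839.
Layer 1: σ at base = K_a1 γ₁ h₁ = 495.1 psf; P₁ = ½×495.1×15.3 = 3788.
Layer 2: σ_v at top = γ₁h₁ = 1473; σ_h top = K_a2×1473 = 418.3; σ_h base = K_a2×(1473+109.5×15.3) = 893.9.
P₂ = ½(418.3+893.9)×15.3 = 10040. Total P_a = 3788+10040 = 13830 lb/ft.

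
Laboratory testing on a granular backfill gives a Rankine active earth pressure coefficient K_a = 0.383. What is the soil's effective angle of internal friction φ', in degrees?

K_a = tan²(45° − φ/2) ⇒ 45° − φ/2 = arctan(√0.383) = 31.75°.
φ = 2(45° − 31.75°) = 26.50°.

26.5°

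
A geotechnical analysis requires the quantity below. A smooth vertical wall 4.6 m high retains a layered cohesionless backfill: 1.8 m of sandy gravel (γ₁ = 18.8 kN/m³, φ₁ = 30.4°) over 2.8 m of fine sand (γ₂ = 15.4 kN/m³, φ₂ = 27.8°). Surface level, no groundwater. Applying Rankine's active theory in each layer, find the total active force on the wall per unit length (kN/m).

66.4 kN/m

K_a1 = tan²(45°−30.4°/2) = 0.3280; K_a2 = tan²(45°−27.8°/2) = 0.3639.
Layer 1: σ at base = K_a1 γ₁ h₁ = 11.10 kPa; P₁ = ½×11.10×1.8 = 9.989.
Layer 2: σ_v at top = γ₁h₁ = 33.84; σ_h top = K_a2×33.84 = 12.31; σ_h base = K_a2×(33.84+15.4×2.8) = 28.01.
P₂ = ½(12.31+28.01)×2.8 = 56.45. Total P_a = 9.989+56.45 = 66.44 kN/m.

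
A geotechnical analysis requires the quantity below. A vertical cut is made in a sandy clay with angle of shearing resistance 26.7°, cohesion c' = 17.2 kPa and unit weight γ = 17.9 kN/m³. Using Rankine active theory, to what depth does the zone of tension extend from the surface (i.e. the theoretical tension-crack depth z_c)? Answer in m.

3.12 m

K_a = tan²(45° − 26.7°/2) = 0.3800; √K_a = 0.6164.
The active pressure is zero where K_a γ z = 2c√K_a, so z_c = 2c/(γ√K_a) = 2×17.2/(17.9×0.6164) = 3.118 m.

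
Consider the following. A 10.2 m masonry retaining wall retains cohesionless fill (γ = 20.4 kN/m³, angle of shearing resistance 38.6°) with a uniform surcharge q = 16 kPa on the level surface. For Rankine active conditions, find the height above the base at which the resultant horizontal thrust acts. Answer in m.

3.63 m

K_a = 0.2316.
Triangular part P₁ = ½K_aγH² = 245.8 at H/3 = 3.400 m; rectangular part P₂ = K_a q H = 37.80 at H/2 = 5.100 m.
ȳ = (P₁·3.400 + P₂·5.100)/(P₁+P₂) = 3.627 m.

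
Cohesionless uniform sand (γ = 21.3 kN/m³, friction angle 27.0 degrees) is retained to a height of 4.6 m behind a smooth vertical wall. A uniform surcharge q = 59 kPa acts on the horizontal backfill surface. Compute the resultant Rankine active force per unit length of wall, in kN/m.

K_a = tan²(45° − φ/2) = 0.3755.
Soil triangle: ½ K_a γ H² = 0.5×0.3755×21.3×4.6² = 84.63 kN/m.
Surcharge rectangle: K_a q H = 0.3755×59×4.6 = 101.9 kN/m.
Total = 84.63 + 101.9 = 186.5 kN/m.

187 kN/m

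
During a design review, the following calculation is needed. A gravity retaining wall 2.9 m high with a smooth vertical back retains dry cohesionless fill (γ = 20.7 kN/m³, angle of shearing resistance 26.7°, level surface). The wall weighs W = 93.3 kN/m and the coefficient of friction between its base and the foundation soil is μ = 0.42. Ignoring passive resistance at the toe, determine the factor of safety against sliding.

1.18

K_a = tan²(45° − 26.7°/2) = 0.3800.
P_a = ½K_aγH² = 0.5×0.3800×20.7×2.9² = 33.07 kN/m, acting at H/3 = 0.9667 m above the base.
FS_sliding = μW / P_a = 0.42×93.3 / 33.07 = 1.185.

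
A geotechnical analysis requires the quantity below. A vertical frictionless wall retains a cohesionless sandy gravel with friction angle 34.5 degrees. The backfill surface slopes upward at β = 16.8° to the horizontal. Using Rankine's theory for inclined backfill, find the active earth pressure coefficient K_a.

K_a = cos β · (cos β − √(cos²β − cos²φ)) / (cos β + √(cos²β − cos²φ)).
cos β = 0.9573, cos φ = 0.8241, √(cos²β − cos²φ) = 0.4871.
K_a = 0.9573 × (0.9573 − 0.4871)/(0.9573 + 0.4871) = 0.3116.

0.312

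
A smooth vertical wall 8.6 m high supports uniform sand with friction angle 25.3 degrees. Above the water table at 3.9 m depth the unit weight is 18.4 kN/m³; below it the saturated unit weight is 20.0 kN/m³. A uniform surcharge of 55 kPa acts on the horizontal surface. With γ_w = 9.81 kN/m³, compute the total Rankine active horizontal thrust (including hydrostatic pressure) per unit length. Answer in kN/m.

K_a = tan²(45° − φ/2) = 0.4012.
γ' = 20.0 − 9.81 = 10.19 kN/m³. h₂ = H − d_w = 4.7 m.
σ'_h: at surface K_a·q = 22.07; at WT K_a(q+γd_w) = 50.85; at base K_a(q+γd_w+γ'h₂) = 70.07 kPa.
P₁ = ½(22.07+50.85)×3.9 = 142.2; P₂ = ½(50.85+70.07)×4.7 = 284.2; P_w = ½γ_w h₂² = 108.4.
Total = 142.2+284.2+108.4 = 534.7 kN/m.

535 kN/m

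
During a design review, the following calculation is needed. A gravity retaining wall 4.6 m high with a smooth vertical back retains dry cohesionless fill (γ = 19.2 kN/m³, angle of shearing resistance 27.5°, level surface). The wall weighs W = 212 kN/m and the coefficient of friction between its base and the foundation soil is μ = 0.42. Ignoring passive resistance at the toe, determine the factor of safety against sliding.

K_a = tan²(45° − 27.5°/2) = 0.3682.
P_a = ½K_aγH² = 0.5×0.3682×19.2×4.6² = 74.80 kN/m, acting at H/3 = 1.533 m above the base.
FS_sliding = μW / P_a = 0.42×212 / 74.80 = 1.190.

1.19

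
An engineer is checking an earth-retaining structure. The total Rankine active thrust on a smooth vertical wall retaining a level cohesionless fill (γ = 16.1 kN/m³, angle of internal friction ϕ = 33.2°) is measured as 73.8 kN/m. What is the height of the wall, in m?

K_a = 0.2924. P_a = ½ K_a γ H² ⇒ H = √(2P_a/(K_a γ)).
H = √(2×73.8/(0.2924×16.1)) = 5.600 m.

5.60 m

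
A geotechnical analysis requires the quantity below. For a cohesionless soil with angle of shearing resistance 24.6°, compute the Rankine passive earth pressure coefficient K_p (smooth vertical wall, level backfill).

K_p = (1 + sin φ)/(1 − sin φ) = tan²(45° + 24.6°/2) = 2.426.

2.43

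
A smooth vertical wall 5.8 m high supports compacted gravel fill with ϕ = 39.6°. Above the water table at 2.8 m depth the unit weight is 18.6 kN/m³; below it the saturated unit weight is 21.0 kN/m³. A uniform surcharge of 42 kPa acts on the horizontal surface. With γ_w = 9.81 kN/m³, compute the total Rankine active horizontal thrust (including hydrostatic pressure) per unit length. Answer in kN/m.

160 kN/m

K_a = tan²(45° − φ/2) = 0.2214.
γ' = 21.0 − 9.81 = 11.19 kN/m³. h₂ = H − d_w = 3.0 m.
σ'_h: at surface K_a·q = 9.300; at WT K_a(q+γd_w) = 20.83; at base K_a(q+γd_w+γ'h₂) = 28.27 kPa.
P₁ = ½(9.300+20.83)×2.8 = 42.19; P₂ = ½(20.83+28.27)×3.0 = 73.65; P_w = ½γ_w h₂² = 44.14.
Total = 42.19+73.65+44.14 = 160.0 kN/m.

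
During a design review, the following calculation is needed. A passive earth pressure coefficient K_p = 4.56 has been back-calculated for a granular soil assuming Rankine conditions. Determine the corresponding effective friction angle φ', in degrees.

K_p = (1+sin φ)/(1−sin φ) ⇒ sin φ = (K_p − 1)/(K_p + 1) = 0.6403.
φ = arcsin(0.6403) = 39.81°.

39.8°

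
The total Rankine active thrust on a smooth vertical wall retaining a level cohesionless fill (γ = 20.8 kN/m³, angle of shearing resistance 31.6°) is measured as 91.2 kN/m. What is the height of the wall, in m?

5.30 m

K_a = 0.3123. P_a = ½ K_a γ H² ⇒ H = √(2P_a/(K_a γ)).
H = √(2×91.2/(0.3123×20.8)) = 5.299 m.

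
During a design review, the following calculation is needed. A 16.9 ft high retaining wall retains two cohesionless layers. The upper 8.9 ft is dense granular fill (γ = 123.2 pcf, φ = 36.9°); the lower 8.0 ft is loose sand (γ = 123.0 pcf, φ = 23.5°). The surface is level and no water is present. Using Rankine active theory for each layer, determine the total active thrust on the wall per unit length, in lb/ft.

K_a1 = tan²(45°−36.9°/2) = 0.2497; K_a2 = tan²(45°−23.5°/2) = 0.4298.
Layer 1: σ at base = K_a1 γ₁ h₁ = 273.8 psf; P₁ = ½×273.8×8.9 = 1218.
Layer 2: σ_v at top = γ₁h₁ = 1096; σ_h top = K_a2×1096 = 471.3; σ_h base = K_a2×(1096+123.0×8.0) = 894.3.
P₂ = ½(471.3+894.3)×8.0 = 5462. Total P_a = 1218+5462 = 6681 lb/ft.

6680 lb/ft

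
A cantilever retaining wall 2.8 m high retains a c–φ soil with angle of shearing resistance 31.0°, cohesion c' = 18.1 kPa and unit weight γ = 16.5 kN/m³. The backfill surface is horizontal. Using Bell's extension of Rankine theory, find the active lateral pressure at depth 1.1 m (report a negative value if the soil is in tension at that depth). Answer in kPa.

K_a = (1 − sin φ)/(1 + sin φ) = 0.3201.
σ_a = K_a γ z − 2c√K_a = 0.3201×16.5×1.1 − 2×18.1×0.5658 = -14.67 kPa.

-14.7 kPa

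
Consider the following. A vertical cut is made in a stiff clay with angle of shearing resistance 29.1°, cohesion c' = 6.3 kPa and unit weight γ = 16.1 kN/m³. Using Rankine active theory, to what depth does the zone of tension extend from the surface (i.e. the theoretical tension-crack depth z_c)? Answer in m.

K_a = tan²(45° − 29.1°/2) = 0.3456; √K_a = 0.5879.
The active pressure is zero where K_a γ z = 2c√K_a, so z_c = 2c/(γ√K_a) = 2×6.3/(16.1×0.5879) = 1.331 m.

1.33 m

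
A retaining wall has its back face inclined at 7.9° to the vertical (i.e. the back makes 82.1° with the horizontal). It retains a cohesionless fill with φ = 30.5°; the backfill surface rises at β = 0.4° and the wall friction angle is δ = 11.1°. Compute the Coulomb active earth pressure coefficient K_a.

K_a = sin²(α+φ) / [sin²α · sin(α−δ) · (1 + √{sin(φ+δ)sin(φ−β) / (sin(α−δ)sin(α+β))})²].
With α = 82.1°, φ = 30.5°, δ = 11.1°, β = 0.4°: K_a = 0.3607.

0.361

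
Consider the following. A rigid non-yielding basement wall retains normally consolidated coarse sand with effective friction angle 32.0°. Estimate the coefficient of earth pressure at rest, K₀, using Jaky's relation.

0.470

K₀ = 1 − sin φ' = 1 − sin 32.0° = 0.4701.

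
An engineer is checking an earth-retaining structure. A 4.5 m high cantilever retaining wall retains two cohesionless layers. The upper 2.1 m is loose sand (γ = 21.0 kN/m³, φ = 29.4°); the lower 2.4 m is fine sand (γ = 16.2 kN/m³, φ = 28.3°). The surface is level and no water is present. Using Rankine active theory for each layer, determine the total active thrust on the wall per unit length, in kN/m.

70.2 kN/m

K_a1 = tan²(45°−29.4°/2) = 0.3415; K_a2 = tan²(45°−28.3°/2) = 0.3568.
Layer 1: σ at base = K_a1 γ₁ h₁ = 15.06 kPa; P₁ = ½×15.06×2.1 = 15.81.
Layer 2: σ_v at top = γ₁h₁ = 44.10; σ_h top = K_a2×44.10 = 15.73; σ_h base = K_a2×(44.10+16.2×2.4) = 29.60.
P₂ = ½(15.73+29.60)×2.4 = 54.41. Total P_a = 15.81+54.41 = 70.22 kN/m.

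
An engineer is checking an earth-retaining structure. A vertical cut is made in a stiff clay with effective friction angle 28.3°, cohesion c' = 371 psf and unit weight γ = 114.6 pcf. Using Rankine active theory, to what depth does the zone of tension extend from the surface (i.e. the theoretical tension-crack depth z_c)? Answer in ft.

K_a = tan²(45° − 28.3°/2) = 0.3568; √K_a = 0.5973.
The active pressure is zero where K_a γ z = 2c√K_a, so z_c = 2c/(γ√K_a) = 2×371/(114.6×0.5973) = 10.84 ft.

10.8 ft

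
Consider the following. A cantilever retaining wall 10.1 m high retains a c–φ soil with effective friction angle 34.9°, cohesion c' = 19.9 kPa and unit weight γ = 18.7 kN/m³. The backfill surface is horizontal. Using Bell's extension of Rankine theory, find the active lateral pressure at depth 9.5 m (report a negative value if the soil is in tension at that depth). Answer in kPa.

27.6 kPa

K_a = (1 − sin φ)/(1 + sin φ) = 0.2721.
σ_a = K_a γ z − 2c√K_a = 0.2721×18.7×9.5 − 2×19.9×0.5217 = 27.58 kPa.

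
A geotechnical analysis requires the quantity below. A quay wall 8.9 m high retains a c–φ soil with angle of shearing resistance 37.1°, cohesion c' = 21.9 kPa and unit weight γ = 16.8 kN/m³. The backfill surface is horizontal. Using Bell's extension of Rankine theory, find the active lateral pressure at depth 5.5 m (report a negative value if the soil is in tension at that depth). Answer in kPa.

K_a = (1 − sin φ)/(1 + sin φ) = 0.2475.
σ_a = K_a γ z − 2c√K_a = 0.2475×16.8×5.5 − 2×21.9×0.4975 = 1.079 kPa.

1.08 kPa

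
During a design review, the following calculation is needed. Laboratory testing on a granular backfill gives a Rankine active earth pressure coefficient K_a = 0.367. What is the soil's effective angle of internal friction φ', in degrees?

27.6°

K_a = tan²(45° − φ/2) ⇒ 45° − φ/2 = arctan(√0.367) = 31.21°.
φ = 2(45° − 31.21°) = 27.58°.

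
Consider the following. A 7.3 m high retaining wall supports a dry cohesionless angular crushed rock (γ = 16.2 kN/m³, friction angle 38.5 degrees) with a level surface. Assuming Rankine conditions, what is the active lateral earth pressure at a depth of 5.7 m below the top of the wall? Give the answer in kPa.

21.5 kPa

K_a = (1 − sin φ)/(1 + sin φ) = 0.2327.
σ_h = K_a γ z = 0.2327 × 16.2 × 5.7 = 21.48 kPa.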